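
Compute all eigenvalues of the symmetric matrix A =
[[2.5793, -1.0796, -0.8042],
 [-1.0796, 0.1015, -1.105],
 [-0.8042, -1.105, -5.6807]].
sigma(A) ≈ {-6, 0, 3}

A is real symmetric, so its spectrum consists of real eigenvalues. Expanding the characteristic polynomial of the displayed matrix gives
  det(λ I - A) = p(λ) = λ^3 + (3)λ^2 + (-18)λ + (0).
Solving p(λ) = 0 yields eigenvalues ≈ -6, 0, 3. (A is shown rounded to 4 decimals, so these recover the underlying integer eigenvalues to within that precision.)
Verification: the trace of A = -3 equals the sum of eigenvalues -3, and det(A) ≈ 0.0001 matches the eigenvalue product 0.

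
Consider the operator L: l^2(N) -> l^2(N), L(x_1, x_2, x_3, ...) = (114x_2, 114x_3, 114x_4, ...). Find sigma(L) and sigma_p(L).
sigma(L) = closed disk {z in C : |z| ≤ 114}; sigma_p(L) = open disk {z in C : |z| < 114}

Note L = 114·V where V is the unit left shift (V x)_k = x_{k+1}; so sigma(L) = 114·sigma(V) and ||L|| = 114||V||. ||L x||^2 = 12996sum_{k≥2} |x_k|^2 ≤ 12996||x||^2, with equality on {x : x_1 = 0}, so ||L|| = 114. For any lambda with |lambda| < 114, set r = lambda/114 (|r| < 1); the vector x = (1, r, r^2, ...) is in l^2 and satisfies L x = 114(r, r^2, ...) = lambda x, so lambda is an eigenvalue. On the boundary |lambda| = 114 the geometric series diverges, so no l^2 eigenvector exists, but these lambda lie in the approximate point spectrum. Hence sigma(L) is the closed disk of radius 114 and sigma_p(L) is the open disk.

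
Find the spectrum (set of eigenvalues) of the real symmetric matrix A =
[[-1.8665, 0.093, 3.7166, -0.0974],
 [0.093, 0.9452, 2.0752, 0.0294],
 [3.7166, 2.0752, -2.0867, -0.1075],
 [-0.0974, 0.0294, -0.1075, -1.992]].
sigma(A) ≈ {-6, -2, 0, 3}

A is real symmetric, so its spectrum consists of real eigenvalues. Expanding the characteristic polynomial of the displayed matrix gives
  det(λ I - A) = p(λ) = λ^4 + (5)λ^3 + (-12)λ^2 + (-36.0011)λ + (0).
Solving p(λ) = 0 yields eigenvalues ≈ -6, -2, 0, 3. (A is shown rounded to 4 decimals, so these recover the underlying integer eigenvalues to within that precision.)
Verification: the trace of A = -5 equals the sum of eigenvalues -5, and det(A) ≈ -0.0007 matches the eigenvalue product 0.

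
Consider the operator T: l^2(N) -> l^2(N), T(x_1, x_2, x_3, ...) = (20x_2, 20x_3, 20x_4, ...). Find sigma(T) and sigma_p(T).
sigma(T) = closed disk {z in C : |z| ≤ 20}; sigma_p(T) = open disk {z in C : |z| < 20}

Note T = 20·V where V is the unit left shift (V x)_k = x_{k+1}; so sigma(T) = 20·sigma(V) and ||T|| = 20||V||. ||T x||^2 = 400sum_{k≥2} |x_k|^2 ≤ 400||x||^2, with equality on {x : x_1 = 0}, so ||T|| = 20. For any lambda with |lambda| < 20, set r = lambda/20 (|r| < 1); the vector x = (1, r, r^2, ...) is in l^2 and satisfies T x = 20(r, r^2, ...) = lambda x, so lambda is an eigenvalue. On the boundary |lambda| = 20 the geometric series diverges, so no l^2 eigenvector exists, but these lambda lie in the approximate point spectrum. Hence sigma(T) is the closed disk of radius 20 and sigma_p(T) is the open disk.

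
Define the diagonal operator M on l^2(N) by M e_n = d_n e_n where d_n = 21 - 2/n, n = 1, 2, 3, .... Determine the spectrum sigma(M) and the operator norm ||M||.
sigma(M) = {21 - 2/n : n ≥ 1} ∪ {21}; ||M|| = 21

A bounded diagonal operator on l^2 with diagonal entries d_n has spectrum equal to the closure of {d_n : n ≥ 1}: every d_n is an eigenvalue (with eigenvector e_n), so {d_n} ⊂ sigma(M); the spectrum is closed, so its closure is too; and for lambda not in the closure, (M - lambda I) has bounded inverse (the diagonal entries 1/(d_n - lambda) are bounded). For our sequence d_n = 21 - 2/n, n = 1, 2, 3, ...:
  - {d_n} = {21 - 2/n : n ≥ 1}; the only limit point is 21
  - closure = {21 - 2/n : n ≥ 1} ∪ {21}
For the norm: a diagonal operator has ||M|| = sup_n |d_n|. Here d_n = 21 - 2/n increases monotonically from d_1 = 19 toward 21, with all terms in [19, 21); so sup_n |d_n| = 21 (the supremum is the limit, not attained). So ||M|| = 21.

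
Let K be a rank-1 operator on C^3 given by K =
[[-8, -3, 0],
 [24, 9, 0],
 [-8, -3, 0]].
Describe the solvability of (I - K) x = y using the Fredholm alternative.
(I - K) is singular (det(I - K) = 0, i.e. 1 ∈ sigma(K)). (I - K) x = y is solvable iff y ⊥ ker((I - K)^*) = span{(-8, -3, 0)}, i.e. iff -8y_1 - 3y_2 = 0. When solvable, the solutions are x = y + c·(1, -3, 1), c arbitrary (ker(I - K) = span{(1, -3, 1)}, dimension 1).

K has rank 1, so it is an outer product K = u v^T: every row of K is a multiple of one row vector. Reading off the entries, u = (1, -3, 1) and v = (-8, -3, 0) (row i of K equals u_i·v^T). A rank-one matrix u v^T satisfies K u = u (v·u) and kills the (2)-dimensional subspace v^⊥, so its characteristic polynomial is lambda^2 (lambda - v·u) with v·u = tr K = 1. Hence the eigenvalues of I - K are 1 (multiplicity 2) and 1 - (1) = 0, so det(I - K) = 0. (Direct check: I - K =
[[9, 3, 0],
 [-24, -8, 0],
 [8, 3, 1]]
has determinant 0.) So 1 is an eigenvalue of K and (I - K) is not invertible. The finite-dimensional Fredholm alternative says: either (I - K) is invertible, or ker(I - K) ≠ {0} and then range(I - K) = ker((I - K)^*)^⊥, with dim ker(I - K) = dim ker((I - K)^*). We are in the second case, so we need both kernels. Kernel of I - K: (I - K) u = u - u (v·u) = u - u = 0, so ker(I - K) = span{u} = span{(1, -3, 1)} (it is exactly 1-dimensional because rank(I - K) = 2). Kernel of the adjoint: K is real, so (I - K)^* = I - K^T = I - v u^T, and (I - v u^T) v = v - v (u·v) = 0; hence ker((I - K)^*) = span{v} = span{(-8, -3, 0)}. Therefore (I - K) x = y is solvable iff <y, v> = 0, i.e. iff -8y_1 - 3y_2 = 0. When this holds, K y = u (v·y) = 0, so (I - K) y = y and x = y is a particular solution; the full solution set is the line x = y + c·u = y + c·(1, -3, 1), c ∈ C.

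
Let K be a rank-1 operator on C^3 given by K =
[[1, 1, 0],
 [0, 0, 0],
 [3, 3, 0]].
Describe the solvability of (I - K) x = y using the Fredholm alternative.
(I - K) is singular (det(I - K) = 0, i.e. 1 ∈ sigma(K)). (I - K) x = y is solvable iff y ⊥ ker((I - K)^*) = span{(-1, -1, 0)}, i.e. iff -y_1 - y_2 = 0. When solvable, the solutions are x = y + c·(-1, 0, -3), c arbitrary (ker(I - K) = span{(-1, 0, -3)}, dimension 1).

K has rank 1, so it is an outer product K = u v^T: every row of K is a multiple of one row vector. Reading off the entries, u = (-1, 0, -3) and v = (-1, -1, 0) (row i of K equals u_i·v^T). A rank-one matrix u v^T satisfies K u = u (v·u) and kills the (2)-dimensional subspace v^⊥, so its characteristic polynomial is lambda^2 (lambda - v·u) with v·u = tr K = 1. Hence the eigenvalues of I - K are 1 (multiplicity 2) and 1 - (1) = 0, so det(I - K) = 0. (Direct check: I - K =
[[0, -1, 0],
 [0, 1, 0],
 [-3, -3, 1]]
has determinant 0.) So 1 is an eigenvalue of K and (I - K) is not invertible. The finite-dimensional Fredholm alternative says: either (I - K) is invertible, or ker(I - K) ≠ {0} and then range(I - K) = ker((I - K)^*)^⊥, with dim ker(I - K) = dim ker((I - K)^*). We are in the second case, so we need both kernels. Kernel of I - K: (I - K) u = u - u (v·u) = u - u = 0, so ker(I - K) = span{u} = span{(-1, 0, -3)} (it is exactly 1-dimensional because rank(I - K) = 2). Kernel of the adjoint: K is real, so (I - K)^* = I - K^T = I - v u^T, and (I - v u^T) v = v - v (u·v) = 0; hence ker((I - K)^*) = span{v} = span{(-1, -1, 0)}. Therefore (I - K) x = y is solvable iff <y, v> = 0, i.e. iff -y_1 - y_2 = 0. When this holds, K y = u (v·y) = 0, so (I - K) y = y and x = y is a particular solution; the full solution set is the line x = y + c·u = y + c·(-1, 0, -3), c ∈ C.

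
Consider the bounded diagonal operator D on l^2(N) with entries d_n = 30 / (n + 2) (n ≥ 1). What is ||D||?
||D|| = 10 (attained at n = 1)

For D diagonal, ||D|| = sup_n |d_n| = sup_n 30/(n + 2). This is positive and strictly decreasing in n, so the supremum is attained at n = 1: d_1 = 30/(1 + 2) = 10. Hence ||D|| = 10.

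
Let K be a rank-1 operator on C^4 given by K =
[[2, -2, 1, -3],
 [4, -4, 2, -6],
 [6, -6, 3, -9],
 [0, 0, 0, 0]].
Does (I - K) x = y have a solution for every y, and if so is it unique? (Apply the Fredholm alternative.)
(I - K) is singular (det(I - K) = 0, i.e. 1 ∈ sigma(K)). (I - K) x = y is solvable iff y ⊥ ker((I - K)^*) = span{(2, -2, 1, -3)}, i.e. iff 2y_1 - 2y_2 + y_3 - 3y_4 = 0. When solvable, the solutions are x = y + c·(1, 2, 3, 0), c arbitrary (ker(I - K) = span{(1, 2, 3, 0)}, dimension 1).

K has rank 1, so it is an outer product K = u v^T: every row of K is a multiple of one row vector. Reading off the entries, u = (1, 2, 3, 0) and v = (2, -2, 1, -3) (row i of K equals u_i·v^T). A rank-one matrix u v^T satisfies K u = u (v·u) and kills the (3)-dimensional subspace v^⊥, so its characteristic polynomial is lambda^3 (lambda - v·u) with v·u = tr K = 1. Hence the eigenvalues of I - K are 1 (multiplicity 3) and 1 - (1) = 0, so det(I - K) = 0. (Direct check: I - K =
[[-1, 2, -1, 3],
 [-4, 5, -2, 6],
 [-6, 6, -2, 9],
 [0, 0, 0, 1]]
has determinant 0.) So 1 is an eigenvalue of K and (I - K) is not invertible. The finite-dimensional Fredholm alternative says: either (I - K) is invertible, or ker(I - K) ≠ {0} and then range(I - K) = ker((I - K)^*)^⊥, with dim ker(I - K) = dim ker((I - K)^*). We are in the second case, so we need both kernels. Kernel of I - K: (I - K) u = u - u (v·u) = u - u = 0, so ker(I - K) = span{u} = span{(1, 2, 3, 0)} (it is exactly 1-dimensional because rank(I - K) = 3). Kernel of the adjoint: K is real, so (I - K)^* = I - K^T = I - v u^T, and (I - v u^T) v = v - v (u·v) = 0; hence ker((I - K)^*) = span{v} = span{(2, -2, 1, -3)}. Therefore (I - K) x = y is solvable iff <y, v> = 0, i.e. iff 2y_1 - 2y_2 + y_3 - 3y_4 = 0. When this holds, K y = u (v·y) = 0, so (I - K) y = y and x = y is a particular solution; the full solution set is the line x = y + c·u = y + c·(1, 2, 3, 0), c ∈ C.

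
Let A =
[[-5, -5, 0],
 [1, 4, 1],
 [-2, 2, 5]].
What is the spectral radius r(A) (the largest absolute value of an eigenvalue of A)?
r(A) ≈ 6.1257

The eigenvalues of A are the roots of its characteristic polynomial. With M = A (coefficients from the trace, the sum of principal 2x2 minors, and det A):
  p(λ) = det(λ I - M) = λ^3 - 4λ^2 - 22λ + 55.
No integer candidate from the rational root theorem (±divisors of 55) is a root, so the roots are irrational. The cubic discriminant is Δ = 69861 > 0, so there are three distinct real roots. p(-5) = -60 and p(-4) = 15 have opposite signs, so a root lies in (-5, -4); Newton's method refines it to λ ≈ -4.2422. p(2) = 3 and p(3) = -20 have opposite signs, so a root lies in (2, 3); Newton's method refines it to λ ≈ 2.1165. p(6) = -5 and p(7) = 48 have opposite signs, so a root lies in (6, 7); Newton's method refines it to λ ≈ 6.1257. Check (Vieta): the three roots sum to 4, matching tr M = 4.
Thus the eigenvalues (to 4 decimals) are -4.2422 (modulus 4.2422); 2.1165 (modulus 2.1165); 6.1257 (modulus 6.1257). The spectral radius is the largest modulus: r(A) ≈ 6.1257. (Cross-check: r(A) ≤ ||A||_2 ≈ 8.038; equality holds whenever A is normal, though it can also hold for some non-normal A.)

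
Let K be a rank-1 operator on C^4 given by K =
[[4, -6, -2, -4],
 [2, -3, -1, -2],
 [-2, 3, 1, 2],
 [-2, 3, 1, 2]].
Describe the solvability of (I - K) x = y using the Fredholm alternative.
(I - K) is invertible (det(I - K) = -3 ≠ 0), so for every y in C^4 the equation (I - K) x = y has a unique solution.

K has rank 1, so it is an outer product K = u v^T: every row of K is a multiple of one row vector. Reading off the entries, u = (-2, -1, 1, 1) and v = (-2, 3, 1, 2) (row i of K equals u_i·v^T). A rank-one matrix u v^T satisfies K u = u (v·u) and kills the (3)-dimensional subspace v^⊥, so its characteristic polynomial is lambda^3 (lambda - v·u) with v·u = tr K = 4. Hence the eigenvalues of I - K are 1 (multiplicity 3) and 1 - (4) = -3, so det(I - K) = -3. (Direct check: I - K =
[[-3, 6, 2, 4],
 [-2, 4, 1, 2],
 [2, -3, 0, -2],
 [2, -3, -1, -1]]
has determinant -3.) The finite-dimensional Fredholm alternative says: either (I - K) is invertible, or ker(I - K) ≠ {0} and then range(I - K) = ker((I - K)^*)^⊥, with dim ker(I - K) = dim ker((I - K)^*). Since det(I - K) ≠ 0, 1 is not an eigenvalue of K and ker(I - K) = {0}, so we are in the first case: for every y there is a unique x = (I - K)^(-1) y. Explicitly, by the Sherman–Morrison formula, (I - u v^T)^(-1) = I + u v^T/(1 - v·u), i.e. (I - K)^(-1) = I + K/(-3).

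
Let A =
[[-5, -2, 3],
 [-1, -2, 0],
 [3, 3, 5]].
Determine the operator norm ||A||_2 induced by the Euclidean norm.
||A||_2 ≈ 7.1032 (= sqrt(largest eigenvalue of A^T A))

||A||_2 = sigma_max(A) = sqrt(lambda_max(A^T A)). Form the symmetric matrix M = A^T A =
[[35, 21, 0],
 [21, 17, 9],
 [0, 9, 34]].
Its characteristic polynomial (trace, sum of principal 2x2 minors, determinant of M give the coefficients) is
  p(λ) = det(λ I - M) = λ^3 - 86λ^2 + 1841λ - 2401.
No integer candidate from the rational root theorem (±divisors of 2401) is a root, so the roots are irrational. The cubic discriminant is Δ = 686658609 > 0, so there are three distinct real roots. p(1) = -645 and p(2) = 945 have opposite signs, so a root lies in (1, 2); Newton's method refines it to λ ≈ 1.3934. p(34) = 81 and p(35) = -441 have opposite signs, so a root lies in (34, 35); Newton's method refines it to λ ≈ 34.151. p(50) = -351 and p(51) = 455 have opposite signs, so a root lies in (50, 51); Newton's method refines it to λ ≈ 50.4556. Check (Vieta): the three roots sum to 86, matching tr M = 86.
So the eigenvalues of A^T A are ≈ 1.3934, 34.151, 50.4556 (all ≥ 0, as they must be for A^T A). The largest is λ_max ≈ 50.4556, hence ||A||_2 = sqrt(λ_max) ≈ 7.1032.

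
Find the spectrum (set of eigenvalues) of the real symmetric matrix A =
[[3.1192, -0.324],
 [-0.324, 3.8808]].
sigma(A) ≈ {3, 4}

A is real symmetric, so its spectrum consists of real eigenvalues. Expanding the characteristic polynomial of the displayed matrix gives
  det(λ I - A) = p(λ) = λ^2 + (-7)λ + (12).
Solving p(λ) = 0 yields eigenvalues ≈ 3, 4. (A is shown rounded to 4 decimals, so these recover the underlying integer eigenvalues to within that precision.)
Verification: the trace of A = 7 equals the sum of eigenvalues 7, and det(A) ≈ 12.0000 matches the eigenvalue product 12.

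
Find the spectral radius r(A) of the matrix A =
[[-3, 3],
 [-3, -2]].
r(A) = sqrt(15) ≈ 3.873

The eigenvalues of A are the roots of its characteristic polynomial. With M = A (coefficients from the trace and determinant):
  p(λ) = det(λ I - M) = λ^2 + 5λ + 15.
For λ^2 + 5λ + 15 the discriminant is -35. It is negative, so the roots are the complex-conjugate pair λ = -5/2 ± (sqrt(35)/2) i ≈ -2.5 ± 2.958i. For a conjugate pair the product of the roots equals the constant term, so |λ|^2 = 15 and |λ| = sqrt(15) ≈ 3.873.
Thus the eigenvalues (to 4 decimals) are -2.5 ± 2.958i (modulus 3.873). The spectral radius is the largest modulus: r(A) = sqrt(15) ≈ 3.873. (Cross-check: r(A) ≤ ||A||_2 ≈ 4.4051; equality holds whenever A is normal, though it can also hold for some non-normal A.)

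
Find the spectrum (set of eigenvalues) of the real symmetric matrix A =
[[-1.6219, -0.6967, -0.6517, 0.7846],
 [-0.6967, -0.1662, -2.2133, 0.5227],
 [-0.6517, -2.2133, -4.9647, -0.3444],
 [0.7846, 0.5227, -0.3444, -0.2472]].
sigma(A) ≈ {-6, -2, 0, 1}

A is real symmetric, so its spectrum consists of real eigenvalues. Expanding the characteristic polynomial of the displayed matrix gives
  det(λ I - A) = p(λ) = λ^4 + (7)λ^3 + (4)λ^2 + (-12)λ + (0).
Solving p(λ) = 0 yields eigenvalues ≈ -6, -2, 0, 1. (A is shown rounded to 4 decimals, so these recover the underlying integer eigenvalues to within that precision.)
Verification: the trace of A = -7 equals the sum of eigenvalues -7, and det(A) ≈ -0.0004 matches the eigenvalue product 0.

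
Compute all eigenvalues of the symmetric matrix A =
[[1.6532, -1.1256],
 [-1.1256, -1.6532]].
sigma(A) ≈ {-2, 2}

A is real symmetric, so its spectrum consists of real eigenvalues. Expanding the characteristic polynomial of the displayed matrix gives
  det(λ I - A) = p(λ) = λ^2 + (0)λ + (-4).
Solving p(λ) = 0 yields eigenvalues ≈ -2, 2. (A is shown rounded to 4 decimals, so these recover the underlying integer eigenvalues to within that precision.)
Verification: the trace of A = 0 equals the sum of eigenvalues 0, and det(A) ≈ -4.0000 matches the eigenvalue product -4.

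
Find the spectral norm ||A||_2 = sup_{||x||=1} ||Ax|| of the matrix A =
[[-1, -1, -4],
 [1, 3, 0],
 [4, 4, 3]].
||A||_2 ≈ 7.6069 (= sqrt(largest eigenvalue of A^T A))

||A||_2 = sigma_max(A) = sqrt(lambda_max(A^T A)). Form the symmetric matrix M = A^T A =
[[18, 20, 16],
 [20, 26, 16],
 [16, 16, 25]].
Its characteristic polynomial (trace, sum of principal 2x2 minors, determinant of M give the coefficients) is
  p(λ) = det(λ I - M) = λ^3 - 69λ^2 + 656λ - 676.
No integer candidate from the rational root theorem (±divisors of 676) is a root, so the roots are irrational. The cubic discriminant is Δ = 569773696 > 0, so there are three distinct real roots. p(1) = -88 and p(2) = 368 have opposite signs, so a root lies in (1, 2); Newton's method refines it to λ ≈ 1.1727. p(9) = 368 and p(10) = -16 have opposite signs, so a root lies in (9, 10); Newton's method refines it to λ ≈ 9.9621. p(57) = -2272 and p(58) = 368 have opposite signs, so a root lies in (57, 58); Newton's method refines it to λ ≈ 57.8652. Check (Vieta): the three roots sum to 69, matching tr M = 69.
So the eigenvalues of A^T A are ≈ 1.1727, 9.9621, 57.8652 (all ≥ 0, as they must be for A^T A). The largest is λ_max ≈ 57.8652, hence ||A||_2 = sqrt(λ_max) ≈ 7.6069.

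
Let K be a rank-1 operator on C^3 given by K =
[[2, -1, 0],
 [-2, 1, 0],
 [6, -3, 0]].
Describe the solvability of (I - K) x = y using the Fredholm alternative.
(I - K) is invertible (det(I - K) = -2 ≠ 0), so for every y in C^3 the equation (I - K) x = y has a unique solution.

K has rank 1, so it is an outer product K = u v^T: every row of K is a multiple of one row vector. Reading off the entries, u = (1, -1, 3) and v = (2, -1, 0) (row i of K equals u_i·v^T). A rank-one matrix u v^T satisfies K u = u (v·u) and kills the (2)-dimensional subspace v^⊥, so its characteristic polynomial is lambda^2 (lambda - v·u) with v·u = tr K = 3. Hence the eigenvalues of I - K are 1 (multiplicity 2) and 1 - (3) = -2, so det(I - K) = -2. (Direct check: I - K =
[[-1, 1, 0],
 [2, 0, 0],
 [-6, 3, 1]]
has determinant -2.) The finite-dimensional Fredholm alternative says: either (I - K) is invertible, or ker(I - K) ≠ {0} and then range(I - K) = ker((I - K)^*)^⊥, with dim ker(I - K) = dim ker((I - K)^*). Since det(I - K) ≠ 0, 1 is not an eigenvalue of K and ker(I - K) = {0}, so we are in the first case: for every y there is a unique x = (I - K)^(-1) y. Explicitly, by the Sherman–Morrison formula, (I - u v^T)^(-1) = I + u v^T/(1 - v·u), i.e. (I - K)^(-1) = I + K/(-2).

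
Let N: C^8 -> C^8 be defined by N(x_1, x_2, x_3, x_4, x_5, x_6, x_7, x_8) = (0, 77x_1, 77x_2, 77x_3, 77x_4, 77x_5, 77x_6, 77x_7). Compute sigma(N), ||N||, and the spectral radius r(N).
sigma(N) = {0}; ||N|| = 77; r(N) = 0. (N is nilpotent with N^8 = 0.)

On C^8, N is a strictly lower-triangular matrix with 77 on the subdiagonal and zeros elsewhere, so its characteristic polynomial is lambda^8 and every eigenvalue is 0: sigma(N) = {0}. For the operator norm, N e_i = 77e_{i+1} for i = 1, ..., 7 and N e_8 = 0, so the singular values of N are 77 (with multiplicity 7) and 0; hence ||N|| = 77. The spectral radius r(N) = max|lambda| = 0. Note ||N|| > r(N) — characteristic of non-normal nilpotent operators. Indeed N^8 = 0.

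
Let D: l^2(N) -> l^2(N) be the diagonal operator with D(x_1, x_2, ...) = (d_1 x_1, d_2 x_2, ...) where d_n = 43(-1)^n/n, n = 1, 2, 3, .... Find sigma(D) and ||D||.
sigma(D) = {43(-1)^n/n : n ≥ 1} ∪ {0}; ||D|| = 43

A bounded diagonal operator on l^2 with diagonal entries d_n has spectrum equal to the closure of {d_n : n ≥ 1}: every d_n is an eigenvalue (with eigenvector e_n), so {d_n} ⊂ sigma(D); the spectrum is closed, so its closure is too; and for lambda not in the closure, (D - lambda I) has bounded inverse (the diagonal entries 1/(d_n - lambda) are bounded). For our sequence d_n = 43(-1)^n/n, n = 1, 2, 3, ...:
  - {d_n} = {43(-1)^n/n : n ≥ 1}; the only limit point is 0
  - closure = {43(-1)^n/n : n ≥ 1} ∪ {0}
For the norm: a diagonal operator has ||D|| = sup_n |d_n|. Here |d_n| = 43/n is decreasing, so sup_n |d_n| = |d_1| = 43. So ||D|| = 43.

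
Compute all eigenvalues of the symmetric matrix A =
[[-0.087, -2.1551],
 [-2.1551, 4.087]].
sigma(A) ≈ {-1, 5}

A is real symmetric, so its spectrum consists of real eigenvalues. Expanding the characteristic polynomial of the displayed matrix gives
  det(λ I - A) = p(λ) = λ^2 + (-4)λ + (-5).
Solving p(λ) = 0 yields eigenvalues ≈ -1, 5. (A is shown rounded to 4 decimals, so these recover the underlying integer eigenvalues to within that precision.)
Verification: the trace of A = 4 equals the sum of eigenvalues 4, and det(A) ≈ -5.0000 matches the eigenvalue product -5.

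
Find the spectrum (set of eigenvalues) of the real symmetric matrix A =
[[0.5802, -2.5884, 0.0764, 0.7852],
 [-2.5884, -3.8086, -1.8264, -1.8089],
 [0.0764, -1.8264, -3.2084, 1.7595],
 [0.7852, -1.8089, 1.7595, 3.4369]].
sigma(A) ≈ {-6, -3, 1, 5}

A is real symmetric, so its spectrum consists of real eigenvalues. Expanding the characteristic polynomial of the displayed matrix gives
  det(λ I - A) = p(λ) = λ^4 + (3)λ^3 + (-31)λ^2 + (-62.9987)λ + (90).
Solving p(λ) = 0 yields eigenvalues ≈ -6, -3, 1, 5. (A is shown rounded to 4 decimals, so these recover the underlying integer eigenvalues to within that precision.)
Verification: the trace of A = -3 equals the sum of eigenvalues -3, and det(A) ≈ 90.0010 matches the eigenvalue product 90.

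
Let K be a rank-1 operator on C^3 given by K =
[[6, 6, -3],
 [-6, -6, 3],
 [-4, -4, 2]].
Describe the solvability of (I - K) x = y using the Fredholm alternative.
(I - K) is invertible (det(I - K) = -1 ≠ 0), so for every y in C^3 the equation (I - K) x = y has a unique solution.

K has rank 1, so it is an outer product K = u v^T: every row of K is a multiple of one row vector. Reading off the entries, u = (3, -3, -2) and v = (2, 2, -1) (row i of K equals u_i·v^T). A rank-one matrix u v^T satisfies K u = u (v·u) and kills the (2)-dimensional subspace v^⊥, so its characteristic polynomial is lambda^2 (lambda - v·u) with v·u = tr K = 2. Hence the eigenvalues of I - K are 1 (multiplicity 2) and 1 - (2) = -1, so det(I - K) = -1. (Direct check: I - K =
[[-5, -6, 3],
 [6, 7, -3],
 [4, 4, -1]]
has determinant -1.) The finite-dimensional Fredholm alternative says: either (I - K) is invertible, or ker(I - K) ≠ {0} and then range(I - K) = ker((I - K)^*)^⊥, with dim ker(I - K) = dim ker((I - K)^*). Since det(I - K) ≠ 0, 1 is not an eigenvalue of K and ker(I - K) = {0}, so we are in the first case: for every y there is a unique x = (I - K)^(-1) y. Explicitly, by the Sherman–Morrison formula, (I - u v^T)^(-1) = I + u v^T/(1 - v·u), i.e. (I - K)^(-1) = I - K.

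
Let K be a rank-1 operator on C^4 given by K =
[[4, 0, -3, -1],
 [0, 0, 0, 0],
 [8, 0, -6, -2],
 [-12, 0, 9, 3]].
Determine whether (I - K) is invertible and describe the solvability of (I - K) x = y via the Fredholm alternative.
(I - K) is singular (det(I - K) = 0, i.e. 1 ∈ sigma(K)). (I - K) x = y is solvable iff y ⊥ ker((I - K)^*) = span{(4, 0, -3, -1)}, i.e. iff 4y_1 - 3y_3 - y_4 = 0. When solvable, the solutions are x = y + c·(1, 0, 2, -3), c arbitrary (ker(I - K) = span{(1, 0, 2, -3)}, dimension 1).

K has rank 1, so it is an outer product K = u v^T: every row of K is a multiple of one row vector. Reading off the entries, u = (1, 0, 2, -3) and v = (4, 0, -3, -1) (row i of K equals u_i·v^T). A rank-one matrix u v^T satisfies K u = u (v·u) and kills the (3)-dimensional subspace v^⊥, so its characteristic polynomial is lambda^3 (lambda - v·u) with v·u = tr K = 1. Hence the eigenvalues of I - K are 1 (multiplicity 3) and 1 - (1) = 0, so det(I - K) = 0. (Direct check: I - K =
[[-3, 0, 3, 1],
 [0, 1, 0, 0],
 [-8, 0, 7, 2],
 [12, 0, -9, -2]]
has determinant 0.) So 1 is an eigenvalue of K and (I - K) is not invertible. The finite-dimensional Fredholm alternative says: either (I - K) is invertible, or ker(I - K) ≠ {0} and then range(I - K) = ker((I - K)^*)^⊥, with dim ker(I - K) = dim ker((I - K)^*). We are in the second case, so we need both kernels. Kernel of I - K: (I - K) u = u - u (v·u) = u - u = 0, so ker(I - K) = span{u} = span{(1, 0, 2, -3)} (it is exactly 1-dimensional because rank(I - K) = 3). Kernel of the adjoint: K is real, so (I - K)^* = I - K^T = I - v u^T, and (I - v u^T) v = v - v (u·v) = 0; hence ker((I - K)^*) = span{v} = span{(4, 0, -3, -1)}. Therefore (I - K) x = y is solvable iff <y, v> = 0, i.e. iff 4y_1 - 3y_3 - y_4 = 0. When this holds, K y = u (v·y) = 0, so (I - K) y = y and x = y is a particular solution; the full solution set is the line x = y + c·u = y + c·(1, 0, 2, -3), c ∈ C.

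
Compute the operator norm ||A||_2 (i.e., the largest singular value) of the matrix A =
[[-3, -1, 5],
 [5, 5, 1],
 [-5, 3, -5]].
||A||_2 ≈ 8.4014 (= sqrt(largest eigenvalue of A^T A))

||A||_2 = sigma_max(A) = sqrt(lambda_max(A^T A)). Form the symmetric matrix M = A^T A =
[[59, 13, 15],
 [13, 35, -15],
 [15, -15, 51]].
Its characteristic polynomial (trace, sum of principal 2x2 minors, determinant of M give the coefficients) is
  p(λ) = det(λ I - M) = λ^3 - 145λ^2 + 6240λ - 69696.
No integer candidate from the rational root theorem (±divisors of 69696) is a root, so the roots are irrational. The cubic discriminant is Δ = 816231168 > 0, so there are three distinct real roots. p(17) = -608 and p(18) = 1476 have opposite signs, so a root lies in (17, 18); Newton's method refines it to λ ≈ 17.2827. p(57) = 72 and p(58) = -444 have opposite signs, so a root lies in (57, 58); Newton's method refines it to λ ≈ 57.1335. p(70) = -396 and p(71) = 310 have opposite signs, so a root lies in (70, 71); Newton's method refines it to λ ≈ 70.5838. Check (Vieta): the three roots sum to 145, matching tr M = 145.
So the eigenvalues of A^T A are ≈ 17.2827, 57.1335, 70.5838 (all ≥ 0, as they must be for A^T A). The largest is λ_max ≈ 70.5838, hence ||A||_2 = sqrt(λ_max) ≈ 8.4014.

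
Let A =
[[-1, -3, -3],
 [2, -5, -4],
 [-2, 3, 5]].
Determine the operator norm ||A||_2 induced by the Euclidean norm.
||A||_2 ≈ 9.7573 (= sqrt(largest eigenvalue of A^T A))

||A||_2 = sigma_max(A) = sqrt(lambda_max(A^T A)). Form the symmetric matrix M = A^T A =
[[9, -13, -15],
 [-13, 43, 44],
 [-15, 44, 50]].
Its characteristic polynomial (trace, sum of principal 2x2 minors, determinant of M give the coefficients) is
  p(λ) = det(λ I - M) = λ^3 - 102λ^2 + 657λ - 961.
No integer candidate from the rational root theorem (±divisors of 961) is a root, so the roots are irrational. The cubic discriminant is Δ = 411492177 > 0, so there are three distinct real roots. p(2) = -47 and p(3) = 119 have opposite signs, so a root lies in (2, 3); Newton's method refines it to λ ≈ 2.1939. p(4) = 99 and p(5) = -101 have opposite signs, so a root lies in (4, 5); Newton's method refines it to λ ≈ 4.601. p(95) = -1721 and p(96) = 6815 have opposite signs, so a root lies in (95, 96); Newton's method refines it to λ ≈ 95.2051. Check (Vieta): the three roots sum to 102, matching tr M = 102.
So the eigenvalues of A^T A are ≈ 2.1939, 4.601, 95.2051 (all ≥ 0, as they must be for A^T A). The largest is λ_max ≈ 95.2051, hence ||A||_2 = sqrt(λ_max) ≈ 9.7573.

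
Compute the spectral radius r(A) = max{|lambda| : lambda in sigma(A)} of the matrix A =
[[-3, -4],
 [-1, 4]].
r(A) = (1 + sqrt(65))/2 ≈ 4.5311

The eigenvalues of A are the roots of its characteristic polynomial. With M = A (coefficients from the trace and determinant):
  p(λ) = det(λ I - M) = λ^2 - λ - 16.
For λ^2 - λ - 16 the discriminant is 65. It is nonnegative but not a perfect square, so the roots are real and irrational: λ = (1 ± sqrt(65))/2 ≈ 4.5311, -3.5311.
Thus the eigenvalues (to 4 decimals) are 4.5311 (modulus 4.5311); -3.5311 (modulus 3.5311). The spectral radius is the largest modulus: r(A) = (1 + sqrt(65))/2 ≈ 4.5311. (Cross-check: r(A) ≤ ||A||_2 ≈ 5.8823; equality holds whenever A is normal, though it can also hold for some non-normal A.)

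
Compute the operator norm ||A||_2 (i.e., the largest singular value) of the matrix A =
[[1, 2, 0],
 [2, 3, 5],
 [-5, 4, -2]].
||A||_2 ≈ 7.0934 (= sqrt(largest eigenvalue of A^T A))

||A||_2 = sigma_max(A) = sqrt(lambda_max(A^T A)). Form the symmetric matrix M = A^T A =
[[30, -12, 20],
 [-12, 29, 7],
 [20, 7, 29]].
Its characteristic polynomial (trace, sum of principal 2x2 minors, determinant of M give the coefficients) is
  p(λ) = det(λ I - M) = λ^3 - 88λ^2 + 1988λ - 4624.
No integer candidate from the rational root theorem (±divisors of 4624) is a root, so the roots are irrational. The cubic discriminant is Δ = 557089792 > 0, so there are three distinct real roots. p(2) = -992 and p(3) = 575 have opposite signs, so a root lies in (2, 3); Newton's method refines it to λ ≈ 2.621. p(35) = 31 and p(36) = -448 have opposite signs, so a root lies in (35, 36); Newton's method refines it to λ ≈ 35.0625. p(50) = -224 and p(51) = 527 have opposite signs, so a root lies in (50, 51); Newton's method refines it to λ ≈ 50.3165. Check (Vieta): the three roots sum to 88, matching tr M = 88.
So the eigenvalues of A^T A are ≈ 2.621, 35.0625, 50.3165 (all ≥ 0, as they must be for A^T A). The largest is λ_max ≈ 50.3165, hence ||A||_2 = sqrt(λ_max) ≈ 7.0934.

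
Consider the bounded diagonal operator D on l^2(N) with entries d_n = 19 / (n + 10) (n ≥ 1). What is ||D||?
||D|| = 19/11 (attained at n = 1)

For D diagonal, ||D|| = sup_n |d_n| = sup_n 19/(n + 10). This is positive and strictly decreasing in n, so the supremum is attained at n = 1: d_1 = 19/(1 + 10) = 19/11. Hence ||D|| = 19/11.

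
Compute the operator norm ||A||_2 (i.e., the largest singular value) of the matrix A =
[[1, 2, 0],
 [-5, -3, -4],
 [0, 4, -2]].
||A||_2 ≈ 7.3172 (= sqrt(largest eigenvalue of A^T A))

||A||_2 = sigma_max(A) = sqrt(lambda_max(A^T A)). Form the symmetric matrix M = A^T A =
[[26, 17, 20],
 [17, 29, 4],
 [20, 4, 20]].
Its characteristic polynomial (trace, sum of principal 2x2 minors, determinant of M give the coefficients) is
  p(λ) = det(λ I - M) = λ^3 - 75λ^2 + 1149λ - 4.
No integer candidate from the rational root theorem (±divisors of 4) is a root, so the roots are irrational. The cubic discriminant is Δ = 1357940997 > 0, so there are three distinct real roots. p(0) = -4 and p(1) = 1071 have opposite signs, so a root lies in (0, 1); Newton's method refines it to λ ≈ 0.0035. p(21) = 311 and p(22) = -378 have opposite signs, so a root lies in (21, 22); Newton's method refines it to λ ≈ 21.4552. p(53) = -905 and p(54) = 806 have opposite signs, so a root lies in (53, 54); Newton's method refines it to λ ≈ 53.5413. Check (Vieta): the three roots sum to 75, matching tr M = 75.
So the eigenvalues of A^T A are ≈ 0.0035, 21.4552, 53.5413 (all ≥ 0, as they must be for A^T A). The largest is λ_max ≈ 53.5413, hence ||A||_2 = sqrt(λ_max) ≈ 7.3172.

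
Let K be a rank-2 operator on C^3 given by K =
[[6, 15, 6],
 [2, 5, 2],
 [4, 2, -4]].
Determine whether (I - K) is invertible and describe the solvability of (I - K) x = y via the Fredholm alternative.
(I - K) is invertible (det(I - K) = -78 ≠ 0), so for every y in C^3 the equation (I - K) x = y has a unique solution.

K has rank 2 and factors as K = U V^T = u1 v1^T + u2 v2^T with u1 = (-3, -1, 2), v1 = (0, -2, -2), u2 = (3, 1, 2), v2 = (2, 3, 0) (multiplying out reproduces the displayed K). The nonzero eigenvalues of U V^T coincide with those of the 2 x 2 matrix G = V^T U = [[v1·u1, v1·u2], [v2·u1, v2·u2]] = [[-2, -6], [-9, 9]], and by the Sylvester determinant identity det(I_3 - U V^T) = det(I_2 - V^T U) = det([[3, 6], [9, -8]]) = (3)(-8) - (6)(9) = -78. (Direct check: I - K =
[[-5, -15, -6],
 [-2, -4, -2],
 [-4, -2, 5]]
has determinant -78.) The finite-dimensional Fredholm alternative says: either (I - K) is invertible, or ker(I - K) ≠ {0} and then range(I - K) = ker((I - K)^*)^⊥, with dim ker(I - K) = dim ker((I - K)^*). Since det(I - K) ≠ 0, 1 is not an eigenvalue of K and ker(I - K) = {0}, so we are in the first case: for every y there is a unique x = (I - K)^(-1) y. (Explicitly, by the Woodbury identity, (I - U V^T)^(-1) = I + U (I_2 - G)^(-1) V^T.)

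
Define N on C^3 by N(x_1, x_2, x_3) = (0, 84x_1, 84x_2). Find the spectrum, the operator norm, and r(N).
sigma(N) = {0}; ||N|| = 84; r(N) = 0. (N is nilpotent with N^3 = 0.)

On C^3, N is a strictly lower-triangular matrix with 84 on the subdiagonal and zeros elsewhere, so its characteristic polynomial is lambda^3 and every eigenvalue is 0: sigma(N) = {0}. For the operator norm, N e_i = 84e_{i+1} for i = 1, ..., 2 and N e_3 = 0, so the singular values of N are 84 (with multiplicity 2) and 0; hence ||N|| = 84. The spectral radius r(N) = max|lambda| = 0. Note ||N|| > r(N) — characteristic of non-normal nilpotent operators. Indeed N^3 = 0.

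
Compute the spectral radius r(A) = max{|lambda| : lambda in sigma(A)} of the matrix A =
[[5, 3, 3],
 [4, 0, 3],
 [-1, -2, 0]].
r(A) = (6 + sqrt(24))/2 ≈ 5.4495

The eigenvalues of A are the roots of its characteristic polynomial. With M = A (coefficients from the trace, the sum of principal 2x2 minors, and det A):
  p(λ) = det(λ I - M) = λ^3 - 5λ^2 - 3λ + 3.
By the rational root theorem any rational root is an integer divisor of 3. Testing λ = -1: p(-1) = -1 - 5 + 3 + 3 = 0, so λ = -1 is a root. Dividing out (λ + 1) leaves p(λ) = (λ + 1)(λ^2 - 6λ + 3). For λ^2 - 6λ + 3 the discriminant is 24. It is nonnegative but not a perfect square, so the roots are real and irrational: λ = (6 ± sqrt(24))/2 ≈ 5.4495, 0.5505.
Thus the eigenvalues (to 4 decimals) are 5.4495 (modulus 5.4495); 0.5505 (modulus 0.5505); -1 (modulus 1). The spectral radius is the largest modulus: r(A) = (6 + sqrt(24))/2 ≈ 5.4495. (Cross-check: r(A) ≤ ||A||_2 ≈ 8.15; equality holds whenever A is normal, though it can also hold for some non-normal A.)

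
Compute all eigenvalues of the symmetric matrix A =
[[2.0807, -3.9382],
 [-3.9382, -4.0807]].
sigma(A) ≈ {-6, 4}

A is real symmetric, so its spectrum consists of real eigenvalues. Expanding the characteristic polynomial of the displayed matrix gives
  det(λ I - A) = p(λ) = λ^2 + (2)λ + (-24).
Solving p(λ) = 0 yields eigenvalues ≈ -6, 4. (A is shown rounded to 4 decimals, so these recover the underlying integer eigenvalues to within that precision.)
Verification: the trace of A = -2 equals the sum of eigenvalues -2, and det(A) ≈ -24.0001 matches the eigenvalue product -24.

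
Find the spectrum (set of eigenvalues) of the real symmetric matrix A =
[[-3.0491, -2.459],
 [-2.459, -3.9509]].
sigma(A) ≈ {-6, -1}

A is real symmetric, so its spectrum consists of real eigenvalues. Expanding the characteristic polynomial of the displayed matrix gives
  det(λ I - A) = p(λ) = λ^2 + (7)λ + (6).
Solving p(λ) = 0 yields eigenvalues ≈ -6, -1. (A is shown rounded to 4 decimals, so these recover the underlying integer eigenvalues to within that precision.)
Verification: the trace of A = -7 equals the sum of eigenvalues -7, and det(A) ≈ 6.0000 matches the eigenvalue product 6.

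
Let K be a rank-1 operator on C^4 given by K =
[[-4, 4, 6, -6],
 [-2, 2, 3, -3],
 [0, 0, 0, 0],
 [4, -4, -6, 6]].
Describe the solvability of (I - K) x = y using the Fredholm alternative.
(I - K) is invertible (det(I - K) = -3 ≠ 0), so for every y in C^4 the equation (I - K) x = y has a unique solution.

K has rank 1, so it is an outer product K = u v^T: every row of K is a multiple of one row vector. Reading off the entries, u = (-2, -1, 0, 2) and v = (2, -2, -3, 3) (row i of K equals u_i·v^T). A rank-one matrix u v^T satisfies K u = u (v·u) and kills the (3)-dimensional subspace v^⊥, so its characteristic polynomial is lambda^3 (lambda - v·u) with v·u = tr K = 4. Hence the eigenvalues of I - K are 1 (multiplicity 3) and 1 - (4) = -3, so det(I - K) = -3. (Direct check: I - K =
[[5, -4, -6, 6],
 [2, -1, -3, 3],
 [0, 0, 1, 0],
 [-4, 4, 6, -5]]
has determinant -3.) The finite-dimensional Fredholm alternative says: either (I - K) is invertible, or ker(I - K) ≠ {0} and then range(I - K) = ker((I - K)^*)^⊥, with dim ker(I - K) = dim ker((I - K)^*). Since det(I - K) ≠ 0, 1 is not an eigenvalue of K and ker(I - K) = {0}, so we are in the first case: for every y there is a unique x = (I - K)^(-1) y. Explicitly, by the Sherman–Morrison formula, (I - u v^T)^(-1) = I + u v^T/(1 - v·u), i.e. (I - K)^(-1) = I + K/(-3).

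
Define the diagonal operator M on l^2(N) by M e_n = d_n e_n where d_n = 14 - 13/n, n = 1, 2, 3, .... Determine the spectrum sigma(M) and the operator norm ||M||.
sigma(M) = {14 - 13/n : n ≥ 1} ∪ {14}; ||M|| = 14

A bounded diagonal operator on l^2 with diagonal entries d_n has spectrum equal to the closure of {d_n : n ≥ 1}: every d_n is an eigenvalue (with eigenvector e_n), so {d_n} ⊂ sigma(M); the spectrum is closed, so its closure is too; and for lambda not in the closure, (M - lambda I) has bounded inverse (the diagonal entries 1/(d_n - lambda) are bounded). For our sequence d_n = 14 - 13/n, n = 1, 2, 3, ...:
  - {d_n} = {14 - 13/n : n ≥ 1}; the only limit point is 14
  - closure = {14 - 13/n : n ≥ 1} ∪ {14}
For the norm: a diagonal operator has ||M|| = sup_n |d_n|. Here d_n = 14 - 13/n increases monotonically from d_1 = 1 toward 14, with all terms in [1, 14); so sup_n |d_n| = 14 (the supremum is the limit, not attained). So ||M|| = 14.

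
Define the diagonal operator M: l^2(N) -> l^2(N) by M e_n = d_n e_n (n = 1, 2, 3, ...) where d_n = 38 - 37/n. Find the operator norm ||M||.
||M|| = 38

For a diagonal operator on l^2 with entries d_n, ||M|| = sup_n |d_n|. Here d_1 = 1, d_2 = 39/2, ..., and d_n = 38 - 37/n increases monotonically toward 38. All terms lie in [1, 38), so |d_n| = d_n and the supremum is the limit 38, which is not attained by any individual d_n. Hence ||M|| = 38.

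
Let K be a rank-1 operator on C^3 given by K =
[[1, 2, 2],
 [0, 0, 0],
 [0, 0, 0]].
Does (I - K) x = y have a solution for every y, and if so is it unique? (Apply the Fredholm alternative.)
(I - K) is singular (det(I - K) = 0, i.e. 1 ∈ sigma(K)). (I - K) x = y is solvable iff y ⊥ ker((I - K)^*) = span{(1, 2, 2)}, i.e. iff y_1 + 2y_2 + 2y_3 = 0. When solvable, the solutions are x = y + c·(1, 0, 0), c arbitrary (ker(I - K) = span{(1, 0, 0)}, dimension 1).

K has rank 1, so it is an outer product K = u v^T: every row of K is a multiple of one row vector. Reading off the entries, u = (1, 0, 0) and v = (1, 2, 2) (row i of K equals u_i·v^T). A rank-one matrix u v^T satisfies K u = u (v·u) and kills the (2)-dimensional subspace v^⊥, so its characteristic polynomial is lambda^2 (lambda - v·u) with v·u = tr K = 1. Hence the eigenvalues of I - K are 1 (multiplicity 2) and 1 - (1) = 0, so det(I - K) = 0. (Direct check: I - K =
[[0, -2, -2],
 [0, 1, 0],
 [0, 0, 1]]
has determinant 0.) So 1 is an eigenvalue of K and (I - K) is not invertible. The finite-dimensional Fredholm alternative says: either (I - K) is invertible, or ker(I - K) ≠ {0} and then range(I - K) = ker((I - K)^*)^⊥, with dim ker(I - K) = dim ker((I - K)^*). We are in the second case, so we need both kernels. Kernel of I - K: (I - K) u = u - u (v·u) = u - u = 0, so ker(I - K) = span{u} = span{(1, 0, 0)} (it is exactly 1-dimensional because rank(I - K) = 2). Kernel of the adjoint: K is real, so (I - K)^* = I - K^T = I - v u^T, and (I - v u^T) v = v - v (u·v) = 0; hence ker((I - K)^*) = span{v} = span{(1, 2, 2)}. Therefore (I - K) x = y is solvable iff <y, v> = 0, i.e. iff y_1 + 2y_2 + 2y_3 = 0. When this holds, K y = u (v·y) = 0, so (I - K) y = y and x = y is a particular solution; the full solution set is the line x = y + c·u = y + c·(1, 0, 0), c ∈ C.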